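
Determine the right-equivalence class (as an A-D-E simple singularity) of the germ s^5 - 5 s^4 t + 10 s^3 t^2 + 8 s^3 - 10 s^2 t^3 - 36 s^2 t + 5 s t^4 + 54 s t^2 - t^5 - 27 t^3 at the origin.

E_{8}

The Hessian of f at 0 is [[0, 0], [0, 0]] with rank 0, so corank 2. A Groebner basis of the Jacobian ideal J(f) in C{s,t} is {t^5, s*t^3 - 11*t^4/8, s^2 - 3*s*t + 9*t^2/4}; counting standard monomials gives mu = 8. Corank 2; j^3 = (2*s - 3*t)^3 is a perfect cube, so E-series; the 5-jet and mu = 8 give E_8.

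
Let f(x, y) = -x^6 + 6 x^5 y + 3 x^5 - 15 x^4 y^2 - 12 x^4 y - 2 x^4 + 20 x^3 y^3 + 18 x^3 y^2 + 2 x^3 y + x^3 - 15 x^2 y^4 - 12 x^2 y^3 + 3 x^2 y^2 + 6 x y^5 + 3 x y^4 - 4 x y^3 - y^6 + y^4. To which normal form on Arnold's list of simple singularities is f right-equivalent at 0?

The Hessian of f at 0 has rank 0. Corank 2; j^3 = x^3 is a perfect cube, so E-series; the 4-jet and mu = 6 give E_6.

E_{6}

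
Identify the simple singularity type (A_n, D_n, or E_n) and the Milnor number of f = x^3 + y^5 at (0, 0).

The Hessian of f at 0 has rank 0. Corank 2; j^3 = x^3 is a perfect cube, so E-series; the 5-jet and mu = 8 give E_8.

Type E_{8}, Milnor number mu = 8.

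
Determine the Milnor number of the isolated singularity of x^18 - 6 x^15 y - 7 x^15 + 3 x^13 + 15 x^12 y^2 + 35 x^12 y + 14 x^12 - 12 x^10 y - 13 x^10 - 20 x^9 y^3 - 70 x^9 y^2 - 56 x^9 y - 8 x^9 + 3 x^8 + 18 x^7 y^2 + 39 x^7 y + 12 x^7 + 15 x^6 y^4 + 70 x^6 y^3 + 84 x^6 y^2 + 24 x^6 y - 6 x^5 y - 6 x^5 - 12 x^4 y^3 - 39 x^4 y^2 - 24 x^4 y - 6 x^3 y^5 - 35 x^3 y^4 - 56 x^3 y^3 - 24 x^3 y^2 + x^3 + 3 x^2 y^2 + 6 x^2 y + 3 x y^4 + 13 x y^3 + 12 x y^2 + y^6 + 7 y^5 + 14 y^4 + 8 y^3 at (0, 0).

The Hessian of f at 0 has rank 0. Corank 2; j^3 = (x + 2*y)^3 is a perfect cube, so E-series; the 4-jet and mu = 7 give E_7.

7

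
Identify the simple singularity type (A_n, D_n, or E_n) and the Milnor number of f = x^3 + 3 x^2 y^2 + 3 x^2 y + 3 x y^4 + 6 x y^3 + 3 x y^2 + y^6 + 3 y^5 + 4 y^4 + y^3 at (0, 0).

Type E_6, Milnor number mu = 6.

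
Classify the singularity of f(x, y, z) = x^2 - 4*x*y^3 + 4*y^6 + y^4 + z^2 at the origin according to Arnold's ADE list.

A_3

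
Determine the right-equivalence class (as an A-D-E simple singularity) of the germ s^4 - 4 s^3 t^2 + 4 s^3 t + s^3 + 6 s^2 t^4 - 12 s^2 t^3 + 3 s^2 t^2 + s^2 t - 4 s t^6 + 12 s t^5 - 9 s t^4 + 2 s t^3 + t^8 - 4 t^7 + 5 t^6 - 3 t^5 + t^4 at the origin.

The Hessian of f at 0 has rank 0. Corank 2; j^3 = s^2*(s + t) has shape L^2 M (L != M), so D-series; mu = 5 gives D_5.

D_5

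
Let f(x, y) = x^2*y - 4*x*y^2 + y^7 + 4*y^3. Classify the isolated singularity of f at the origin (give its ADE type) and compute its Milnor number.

Type D_{8}, Milnor number mu = 8.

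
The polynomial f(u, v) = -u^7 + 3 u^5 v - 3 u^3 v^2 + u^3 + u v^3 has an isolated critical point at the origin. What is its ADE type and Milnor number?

Type E_7, Milnor number mu = 7.

The Hessian of f at 0 is [[0, 0], [0, 0]] with rank 0, so corank 2. A Groebner basis of the Jacobian ideal J(f) in C{u,v} is {u^3, u*v^2, 3*u^2 + v^3}; counting standard monomials gives mu = 7. Corank 2; j^3 = u^3 is a perfect cube, so E-series; the 4-jet and mu = 7 give E_7.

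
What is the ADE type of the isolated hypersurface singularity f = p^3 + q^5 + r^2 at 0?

E8

The Hessian of f at 0 has rank 1. Corank 2; j^3 = p^3 is a perfect cube, so E-series; the 5-jet and mu = 8 give E_8.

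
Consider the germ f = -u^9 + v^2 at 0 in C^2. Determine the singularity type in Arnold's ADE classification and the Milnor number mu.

The Hessian of f at 0 has rank 1. Corank 1: A-series; mu = 8 gives A_8.

Type A_{8}, Milnor number mu = 8.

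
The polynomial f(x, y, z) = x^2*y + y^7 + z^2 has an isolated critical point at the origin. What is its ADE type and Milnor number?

Type D8, Milnor number mu = 8.

The Hessian of f at 0 has rank 1. Corank 2; j^3 = x^2*y has shape L^2 M (L != M), so D-series; mu = 8 gives D_8.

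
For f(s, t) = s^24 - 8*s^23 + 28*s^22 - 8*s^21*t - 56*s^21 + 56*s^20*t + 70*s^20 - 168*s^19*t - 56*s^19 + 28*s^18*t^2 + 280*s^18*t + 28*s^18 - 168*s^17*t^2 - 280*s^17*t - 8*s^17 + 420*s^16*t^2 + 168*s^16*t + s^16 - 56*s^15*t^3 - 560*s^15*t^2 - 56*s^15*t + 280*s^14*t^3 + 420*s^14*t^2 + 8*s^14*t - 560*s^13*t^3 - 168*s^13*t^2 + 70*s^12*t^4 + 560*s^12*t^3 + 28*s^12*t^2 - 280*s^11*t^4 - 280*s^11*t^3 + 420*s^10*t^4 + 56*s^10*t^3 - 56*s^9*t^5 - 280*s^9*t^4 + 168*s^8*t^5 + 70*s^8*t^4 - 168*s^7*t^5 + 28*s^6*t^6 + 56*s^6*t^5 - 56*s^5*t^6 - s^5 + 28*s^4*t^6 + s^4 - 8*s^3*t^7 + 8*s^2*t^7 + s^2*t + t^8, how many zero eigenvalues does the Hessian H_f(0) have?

2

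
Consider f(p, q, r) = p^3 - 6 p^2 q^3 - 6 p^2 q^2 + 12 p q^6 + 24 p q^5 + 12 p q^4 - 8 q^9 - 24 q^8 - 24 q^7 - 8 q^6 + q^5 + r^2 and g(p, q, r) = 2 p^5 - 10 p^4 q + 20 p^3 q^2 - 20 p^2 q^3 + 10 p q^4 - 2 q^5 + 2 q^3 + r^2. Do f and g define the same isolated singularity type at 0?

Yes.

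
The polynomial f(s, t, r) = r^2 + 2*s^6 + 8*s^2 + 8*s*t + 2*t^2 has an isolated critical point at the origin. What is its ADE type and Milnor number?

Type A_{5}, Milnor number mu = 5.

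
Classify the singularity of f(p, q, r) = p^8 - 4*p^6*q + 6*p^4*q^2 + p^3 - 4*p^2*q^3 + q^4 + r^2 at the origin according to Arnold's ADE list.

E6

The Hessian of f at 0 is [[0, 0, 0], [0, 0, 0], [0, 0, 2]] with rank 1, so corank 2. A Groebner basis of the Jacobian ideal J(f) in C{p,q,r} is {q^3, p^2, r}; counting standard monomials gives mu = 6. Corank 2; j^3 = p^3 is a perfect cube, so E-series; the 4-jet and mu = 6 give E_6.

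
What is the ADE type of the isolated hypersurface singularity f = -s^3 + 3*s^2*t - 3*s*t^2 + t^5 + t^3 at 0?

The Hessian of f at 0 is [[0, 0], [0, 0]] with rank 0, so corank 2. A Groebner basis of the Jacobian ideal J(f) in C{s,t} is {t^4, s^2 - 2*s*t + t^2}; counting standard monomials gives mu = 8. Corank 2; j^3 = -(s - t)^3 is a perfect cube, so E-series; the 5-jet and mu = 8 give E_8.

E_8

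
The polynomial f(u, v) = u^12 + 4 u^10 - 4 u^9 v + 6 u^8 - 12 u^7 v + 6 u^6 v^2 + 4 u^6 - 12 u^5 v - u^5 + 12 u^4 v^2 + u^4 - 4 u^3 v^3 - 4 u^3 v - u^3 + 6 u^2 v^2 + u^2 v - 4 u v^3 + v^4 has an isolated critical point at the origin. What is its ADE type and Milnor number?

The Hessian of f at 0 has rank 0. Corank 2; j^3 = -u^2*(u - v) has shape L^2 M (L != M), so D-series; mu = 5 gives D_5.

Type D_{5}, Milnor number mu = 5.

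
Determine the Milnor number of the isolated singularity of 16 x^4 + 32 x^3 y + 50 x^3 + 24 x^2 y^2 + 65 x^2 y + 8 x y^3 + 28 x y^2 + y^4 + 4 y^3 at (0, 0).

5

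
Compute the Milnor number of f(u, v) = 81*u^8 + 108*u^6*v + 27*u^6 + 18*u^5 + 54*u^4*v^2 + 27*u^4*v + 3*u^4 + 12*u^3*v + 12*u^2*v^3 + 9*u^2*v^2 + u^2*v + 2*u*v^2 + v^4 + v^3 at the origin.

5

The Hessian of f at 0 has rank 0. Corank 2; j^3 = v*(u + v)^2 has shape L^2 M (L != M), so D-series; mu = 5 gives D_5.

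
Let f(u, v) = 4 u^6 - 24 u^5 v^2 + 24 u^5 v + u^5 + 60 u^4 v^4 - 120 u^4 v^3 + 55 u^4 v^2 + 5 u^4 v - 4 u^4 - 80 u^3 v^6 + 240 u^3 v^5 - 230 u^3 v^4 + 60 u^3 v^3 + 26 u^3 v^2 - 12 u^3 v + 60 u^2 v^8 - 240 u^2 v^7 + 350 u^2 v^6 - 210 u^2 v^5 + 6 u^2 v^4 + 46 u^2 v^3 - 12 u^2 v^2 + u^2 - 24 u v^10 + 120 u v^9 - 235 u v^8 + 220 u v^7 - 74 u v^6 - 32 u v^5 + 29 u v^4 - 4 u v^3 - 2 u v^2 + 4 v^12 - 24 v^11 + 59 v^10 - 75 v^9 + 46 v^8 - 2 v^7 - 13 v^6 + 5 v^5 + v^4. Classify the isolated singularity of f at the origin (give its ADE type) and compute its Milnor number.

Type A_4, Milnor number mu = 4.

The Hessian of f at 0 has rank 1. Corank 1: A-series; mu = 4 gives A_4.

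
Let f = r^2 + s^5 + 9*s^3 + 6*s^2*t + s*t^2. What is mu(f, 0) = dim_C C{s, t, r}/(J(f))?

6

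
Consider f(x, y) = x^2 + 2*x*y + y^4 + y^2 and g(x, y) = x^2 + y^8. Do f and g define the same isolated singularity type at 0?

No.

The Hessian of f at 0 has rank 1. Corank 1: A-series; mu = 3 gives A_3. The Hessian of g at 0 has rank 1. Corank 1: A-series; mu = 7 gives A_7. f is A_3 but g is A_7, hence not right-equivalent.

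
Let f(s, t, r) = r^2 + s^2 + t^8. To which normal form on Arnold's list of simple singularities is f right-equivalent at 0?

A_7

The Hessian of f at 0 is [[2, 0, 0], [0, 0, 0], [0, 0, 2]] with rank 2, so corank 1. A Groebner basis of the Jacobian ideal J(f) in C{s,t,r} is {t^7, s, r}; counting standard monomials gives mu = 7. Corank 1: A-series; mu = 7 gives A_7.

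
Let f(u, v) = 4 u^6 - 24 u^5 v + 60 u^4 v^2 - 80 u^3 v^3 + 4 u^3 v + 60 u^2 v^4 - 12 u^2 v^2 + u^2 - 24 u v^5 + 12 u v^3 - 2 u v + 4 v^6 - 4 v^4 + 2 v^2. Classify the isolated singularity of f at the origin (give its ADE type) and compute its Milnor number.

Type A_1, Milnor number mu = 1.

The Hessian of f at 0 has rank 2. Corank 0: nondegenerate Morse point, so A_1.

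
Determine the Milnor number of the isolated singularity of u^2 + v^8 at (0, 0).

The Hessian of f at 0 has rank 1. Corank 1: A-series; mu = 7 gives A_7.

7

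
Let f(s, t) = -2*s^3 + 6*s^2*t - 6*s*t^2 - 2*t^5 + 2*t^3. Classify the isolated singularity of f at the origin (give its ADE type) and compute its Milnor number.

The Hessian of f at 0 has rank 0. Corank 2; j^3 = -2*(s - t)^3 is a perfect cube, so E-series; the 5-jet and mu = 8 give E_8.

Type E_8, Milnor number mu = 8.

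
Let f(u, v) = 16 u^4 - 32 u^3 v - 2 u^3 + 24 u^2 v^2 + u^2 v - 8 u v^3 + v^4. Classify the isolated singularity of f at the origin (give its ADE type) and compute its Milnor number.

The Hessian of f at 0 has rank 0. Corank 2; j^3 = -u^2*(2*u - v) has shape L^2 M (L != M), so D-series; mu = 5 gives D_5.

Type D5, Milnor number mu = 5.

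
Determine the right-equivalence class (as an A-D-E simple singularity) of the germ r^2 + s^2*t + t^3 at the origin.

The Hessian of f at 0 has rank 1. Corank 2; j^3 = t*(s^2 + t^2) splits into three distinct lines over C (the quadratic factor has nonzero discriminant), so D_4.

D_{4}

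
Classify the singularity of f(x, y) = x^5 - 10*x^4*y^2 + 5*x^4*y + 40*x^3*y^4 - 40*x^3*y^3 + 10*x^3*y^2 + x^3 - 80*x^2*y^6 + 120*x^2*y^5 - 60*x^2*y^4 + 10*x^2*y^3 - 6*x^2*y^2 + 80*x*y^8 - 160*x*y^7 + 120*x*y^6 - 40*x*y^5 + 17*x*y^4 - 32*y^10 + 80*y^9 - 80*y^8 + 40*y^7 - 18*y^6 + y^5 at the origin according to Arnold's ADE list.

The Hessian of f at 0 is [[0, 0], [0, 0]] with rank 0, so corank 2. A Groebner basis of the Jacobian ideal J(f) in C{x,y} is {-x^2/16 + x*y^3 + x*y^2/4, x^2/4 - x*y^2 + y^4, x^3, x^2*y - x^2/4 + x*y^2}; counting standard monomials gives mu = 8. Corank 2; j^3 = x^3 is a perfect cube, so E-series; the 5-jet and mu = 8 give E_8.

E8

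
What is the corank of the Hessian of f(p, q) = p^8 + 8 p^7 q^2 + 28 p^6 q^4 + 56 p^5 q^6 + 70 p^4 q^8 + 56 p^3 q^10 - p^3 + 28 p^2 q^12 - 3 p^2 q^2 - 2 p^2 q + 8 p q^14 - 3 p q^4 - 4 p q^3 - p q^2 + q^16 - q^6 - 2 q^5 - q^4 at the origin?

The Hessian at 0 is [[0, 0], [0, 0]] of rank 0; hence corank 2.

2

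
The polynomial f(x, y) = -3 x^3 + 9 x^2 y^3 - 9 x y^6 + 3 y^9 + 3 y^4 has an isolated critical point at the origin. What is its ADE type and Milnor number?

The Hessian of f at 0 has rank 0. Corank 2; j^3 = -3*x^3 is a perfect cube, so E-series; the 4-jet and mu = 6 give E_6.

Type E_6, Milnor number mu = 6.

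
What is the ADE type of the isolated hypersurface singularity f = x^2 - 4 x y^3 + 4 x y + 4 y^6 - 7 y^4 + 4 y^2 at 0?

The Hessian of f at 0 has rank 1. Corank 1: A-series; mu = 3 gives A_3.

A3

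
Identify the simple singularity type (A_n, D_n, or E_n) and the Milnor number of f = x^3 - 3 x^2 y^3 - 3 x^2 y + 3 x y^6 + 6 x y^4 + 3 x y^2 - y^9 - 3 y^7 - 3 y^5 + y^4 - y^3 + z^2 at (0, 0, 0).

The Hessian of f at 0 is [[0, 0, 0], [0, 0, 0], [0, 0, 2]] with rank 1, so corank 2. A Groebner basis of the Jacobian ideal J(f) in C{x,y,z} is {y^3, x^2 - 2*x*y + y^2, z}; counting standard monomials gives mu = 6. Corank 2; j^3 = (x - y)^3 is a perfect cube, so E-series; the 4-jet and mu = 6 give E_6.

Type E6, Milnor number mu = 6.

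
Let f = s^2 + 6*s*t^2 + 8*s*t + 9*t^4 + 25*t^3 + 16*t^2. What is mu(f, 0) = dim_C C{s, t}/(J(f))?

The Hessian of f at 0 is [[2, 8], [8, 32]] with rank 1, so corank 1. A Groebner basis of the Jacobian ideal J(f) in C{s,t} is {t^2, s + 4*t}; counting standard monomials gives mu = 2. Corank 1: A-series; mu = 2 gives A_2.

2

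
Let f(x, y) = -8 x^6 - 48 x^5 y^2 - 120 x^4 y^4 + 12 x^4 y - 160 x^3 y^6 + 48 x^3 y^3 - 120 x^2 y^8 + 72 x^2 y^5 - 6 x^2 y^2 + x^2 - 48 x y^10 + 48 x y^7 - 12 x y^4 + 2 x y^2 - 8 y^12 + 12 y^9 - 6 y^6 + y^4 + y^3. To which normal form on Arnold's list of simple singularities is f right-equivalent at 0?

The Hessian of f at 0 is [[2, 0], [0, 0]] with rank 1, so corank 1. A Groebner basis of the Jacobian ideal J(f) in C{x,y} is {y^2, x}; counting standard monomials gives mu = 2. Corank 1: A-series; mu = 2 gives A_2.

A2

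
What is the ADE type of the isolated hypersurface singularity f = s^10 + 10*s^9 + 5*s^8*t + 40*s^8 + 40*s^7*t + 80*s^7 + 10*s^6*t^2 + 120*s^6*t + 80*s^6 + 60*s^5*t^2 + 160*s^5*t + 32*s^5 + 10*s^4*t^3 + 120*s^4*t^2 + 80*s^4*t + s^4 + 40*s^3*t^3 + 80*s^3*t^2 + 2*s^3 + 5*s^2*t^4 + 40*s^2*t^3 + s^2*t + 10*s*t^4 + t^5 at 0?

D6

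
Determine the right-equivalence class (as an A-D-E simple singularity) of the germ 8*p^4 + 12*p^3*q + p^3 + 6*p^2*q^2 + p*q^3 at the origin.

The Hessian of f at 0 has rank 0. Corank 2; j^3 = p^3 is a perfect cube, so E-series; the 4-jet and mu = 7 give E_7.

E_7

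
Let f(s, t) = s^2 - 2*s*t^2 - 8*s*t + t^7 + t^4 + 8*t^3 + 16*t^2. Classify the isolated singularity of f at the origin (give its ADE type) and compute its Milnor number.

Type A6, Milnor number mu = 6.

The Hessian of f at 0 has rank 1. Corank 1: A-series; mu = 6 gives A_6.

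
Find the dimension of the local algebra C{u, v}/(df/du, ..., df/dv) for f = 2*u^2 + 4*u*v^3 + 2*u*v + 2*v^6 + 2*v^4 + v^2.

1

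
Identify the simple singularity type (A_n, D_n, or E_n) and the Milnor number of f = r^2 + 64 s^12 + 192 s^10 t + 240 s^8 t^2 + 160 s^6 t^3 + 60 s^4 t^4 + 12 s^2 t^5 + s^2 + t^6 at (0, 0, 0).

The Hessian of f at 0 is [[2, 0, 0], [0, 0, 0], [0, 0, 2]] with rank 2, so corank 1. A Groebner basis of the Jacobian ideal J(f) in C{s,t,r} is {t^5, s, r}; counting standard monomials gives mu = 5. Corank 1: A-series; mu = 5 gives A_5.

Type A_{5}, Milnor number mu = 5.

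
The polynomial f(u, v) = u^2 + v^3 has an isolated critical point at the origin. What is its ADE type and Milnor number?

The Hessian of f at 0 has rank 1. Corank 1: A-series; mu = 2 gives A_2.

Type A_{2}, Milnor number mu = 2.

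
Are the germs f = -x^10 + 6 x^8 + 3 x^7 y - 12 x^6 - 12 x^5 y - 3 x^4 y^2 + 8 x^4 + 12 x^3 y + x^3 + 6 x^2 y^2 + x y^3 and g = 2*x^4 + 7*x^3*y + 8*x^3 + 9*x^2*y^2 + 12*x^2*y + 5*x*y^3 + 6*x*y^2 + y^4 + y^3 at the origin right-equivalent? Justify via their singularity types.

The Hessian of f at 0 is [[0, 0], [0, 0]] with rank 0, so corank 2. A Groebner basis of the Jacobian ideal J(f) in C{x,y} is {3*x^2/4 + y^4 + y^3/4, x^3, x^2*y - x^2/4 - y^3/12, x^2 + x*y^2 + y^3/3}; counting standard monomials gives mu = 7. Corank 2; j^3 = x^3 is a perfect cube, so E-series; the 4-jet and mu = 7 give E_7. The Hessian of g at 0 is [[0, 0], [0, 0]] with rank 0, so corank 2. A Groebner basis of the Jacobian ideal J(g) in C{x,y} is {768*x^2 + 768*x*y + y^4 + 8*y^3 + 192*y^2, x^3 + 36*x^2 + 36*x*y + y^3/2 + 9*y^2, x^2*y - 40*x^2 - 40*x*y - 2*y^3/3 - 10*y^2, 32*x^2 + x*y^2 + 32*x*y + 5*y^3/6 + 8*y^2}; counting standard monomials gives mu = 7. Corank 2; j^3 = (2*x + y)^3 is a perfect cube, so E-series; the 4-jet and mu = 7 give E_7. Both have type E_7, hence right-equivalent.

Yes.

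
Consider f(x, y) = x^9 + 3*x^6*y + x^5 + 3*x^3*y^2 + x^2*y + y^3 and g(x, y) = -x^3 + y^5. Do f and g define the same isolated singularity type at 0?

No.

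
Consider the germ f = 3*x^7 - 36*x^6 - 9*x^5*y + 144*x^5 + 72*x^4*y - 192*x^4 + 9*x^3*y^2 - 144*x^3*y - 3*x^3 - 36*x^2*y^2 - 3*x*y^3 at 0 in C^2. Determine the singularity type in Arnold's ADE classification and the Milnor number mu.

The Hessian of f at 0 is [[0, 0], [0, 0]] with rank 0, so corank 2. A Groebner basis of the Jacobian ideal J(f) in C{x,y} is {3*x^2/16 + y^4 + y^3/16, x^3, x^2*y - x^2/16 - y^3/48, x^2/2 + x*y^2 + y^3/6}; counting standard monomials gives mu = 7. Corank 2; j^3 = -3*x^3 is a perfect cube, so E-series; the 4-jet and mu = 7 give E_7.

Type E_{7}, Milnor number mu = 7.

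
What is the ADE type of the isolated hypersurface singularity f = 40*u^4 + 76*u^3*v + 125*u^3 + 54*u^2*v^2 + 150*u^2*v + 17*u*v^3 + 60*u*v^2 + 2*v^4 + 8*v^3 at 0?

The Hessian of f at 0 is [[0, 0], [0, 0]] with rank 0, so corank 2. A Groebner basis of the Jacobian ideal J(f) in C{u,v} is {1171875*u^2/4 + 234375*u*v + v^4 + 125*v^3/4 + 46875*v^2, u^3 + 675*u^2/2 + 270*u*v + v^3/10 + 54*v^2, u^2*v - 2125*u^2/4 - 425*u*v - 13*v^3/60 - 85*v^2, 625*u^2 + u*v^2 + 500*u*v + 7*v^3/15 + 100*v^2}; counting standard monomials gives mu = 7. Corank 2; j^3 = (5*u + 2*v)^3 is a perfect cube, so E-series; the 4-jet and mu = 7 give E_7.

E_{7}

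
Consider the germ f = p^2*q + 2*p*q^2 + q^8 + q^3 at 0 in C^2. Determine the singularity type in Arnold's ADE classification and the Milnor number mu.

Type D_{9}, Milnor number mu = 9.

The Hessian of f at 0 has rank 0. Corank 2; j^3 = q*(p + q)^2 has shape L^2 M (L != M), so D-series; mu = 9 gives D_9.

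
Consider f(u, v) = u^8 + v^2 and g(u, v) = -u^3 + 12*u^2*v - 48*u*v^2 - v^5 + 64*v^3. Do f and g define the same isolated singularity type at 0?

No.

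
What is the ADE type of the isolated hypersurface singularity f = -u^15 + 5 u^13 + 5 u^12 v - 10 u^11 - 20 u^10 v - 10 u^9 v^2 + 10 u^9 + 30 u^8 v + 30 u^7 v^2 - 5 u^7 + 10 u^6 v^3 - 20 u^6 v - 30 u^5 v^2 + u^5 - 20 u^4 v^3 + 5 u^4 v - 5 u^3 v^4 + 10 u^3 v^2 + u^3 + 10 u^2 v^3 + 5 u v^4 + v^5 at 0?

The Hessian of f at 0 is [[0, 0], [0, 0]] with rank 0, so corank 2. A Groebner basis of the Jacobian ideal J(f) in C{u,v} is {v^5, u*v^3 + v^4/4, u^2}; counting standard monomials gives mu = 8. Corank 2; j^3 = u^3 is a perfect cube, so E-series; the 5-jet and mu = 8 give E_8.

E8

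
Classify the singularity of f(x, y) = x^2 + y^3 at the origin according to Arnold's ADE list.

A2

The Hessian of f at 0 is [[2, 0], [0, 0]] with rank 1, so corank 1. A Groebner basis of the Jacobian ideal J(f) in C{x,y} is {y^2, x}; counting standard monomials gives mu = 2. Corank 1: A-series; mu = 2 gives A_2.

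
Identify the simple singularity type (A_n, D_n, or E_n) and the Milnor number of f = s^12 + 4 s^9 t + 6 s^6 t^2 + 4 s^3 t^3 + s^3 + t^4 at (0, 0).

Type E_{6}, Milnor number mu = 6.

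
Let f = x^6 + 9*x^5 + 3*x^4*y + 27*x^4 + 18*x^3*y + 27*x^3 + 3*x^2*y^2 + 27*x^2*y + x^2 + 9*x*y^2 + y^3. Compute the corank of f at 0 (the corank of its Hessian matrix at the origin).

1

Hessian at 0 has rank 1.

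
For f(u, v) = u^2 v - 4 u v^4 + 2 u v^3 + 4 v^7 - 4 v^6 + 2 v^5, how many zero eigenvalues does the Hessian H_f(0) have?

2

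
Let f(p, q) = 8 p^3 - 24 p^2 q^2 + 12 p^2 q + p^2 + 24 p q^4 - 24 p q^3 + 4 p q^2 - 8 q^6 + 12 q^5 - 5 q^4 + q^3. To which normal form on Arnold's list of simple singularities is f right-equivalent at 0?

The Hessian of f at 0 has rank 1. Corank 1: A-series; mu = 2 gives A_2.

A2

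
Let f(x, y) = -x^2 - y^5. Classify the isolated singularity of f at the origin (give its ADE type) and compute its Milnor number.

The Hessian of f at 0 is [[-2, 0], [0, 0]] with rank 1, so corank 1. A Groebner basis of the Jacobian ideal J(f) in C{x,y} is {y^4, x}; counting standard monomials gives mu = 4. Corank 1: A-series; mu = 4 gives A_4.

Type A_4, Milnor number mu = 4.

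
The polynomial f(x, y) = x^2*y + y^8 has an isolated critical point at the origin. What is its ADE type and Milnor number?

The Hessian of f at 0 has rank 0. Corank 2; j^3 = x^2*y has shape L^2 M (L != M), so D-series; mu = 9 gives D_9.

Type D9, Milnor number mu = 9.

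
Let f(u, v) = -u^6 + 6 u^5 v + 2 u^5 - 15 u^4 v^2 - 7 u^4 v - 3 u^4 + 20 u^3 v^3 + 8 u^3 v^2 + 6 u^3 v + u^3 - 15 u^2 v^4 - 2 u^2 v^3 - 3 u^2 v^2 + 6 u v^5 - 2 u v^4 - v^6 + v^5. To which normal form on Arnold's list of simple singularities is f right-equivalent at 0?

The Hessian of f at 0 is [[0, 0], [0, 0]] with rank 0, so corank 2. A Groebner basis of the Jacobian ideal J(f) in C{u,v} is {u^2/8 + u*v^3 - u*v^2/4, u^2/2 - u*v^2 + v^4, u^3, u^2*v + u^2/4 - u*v^2/2}; counting standard monomials gives mu = 8. Corank 2; j^3 = u^3 is a perfect cube, so E-series; the 5-jet and mu = 8 give E_8.

E8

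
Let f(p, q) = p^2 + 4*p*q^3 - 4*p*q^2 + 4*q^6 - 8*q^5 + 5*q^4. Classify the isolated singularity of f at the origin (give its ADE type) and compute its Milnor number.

Type A_3, Milnor number mu = 3.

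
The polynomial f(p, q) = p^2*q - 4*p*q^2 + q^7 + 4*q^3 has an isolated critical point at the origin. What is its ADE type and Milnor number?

Type D_8, Milnor number mu = 8.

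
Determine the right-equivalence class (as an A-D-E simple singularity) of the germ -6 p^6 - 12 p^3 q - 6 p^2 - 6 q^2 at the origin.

The Hessian of f at 0 has rank 2. Corank 0: nondegenerate Morse point, so A_1.

A_1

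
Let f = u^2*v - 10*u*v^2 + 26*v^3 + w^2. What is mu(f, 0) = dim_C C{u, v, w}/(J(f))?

The Hessian of f at 0 is [[0, 0, 0], [0, 0, 0], [0, 0, 2]] with rank 1, so corank 2. A Groebner basis of the Jacobian ideal J(f) in C{u,v,w} is {v^3, u^2 - 22*v^2, u*v - 5*v^2, w}; counting standard monomials gives mu = 4. Corank 2; j^3 = v*(u^2 - 10*u*v + 26*v^2) splits into three distinct lines over C (the quadratic factor has nonzero discriminant), so D_4.

4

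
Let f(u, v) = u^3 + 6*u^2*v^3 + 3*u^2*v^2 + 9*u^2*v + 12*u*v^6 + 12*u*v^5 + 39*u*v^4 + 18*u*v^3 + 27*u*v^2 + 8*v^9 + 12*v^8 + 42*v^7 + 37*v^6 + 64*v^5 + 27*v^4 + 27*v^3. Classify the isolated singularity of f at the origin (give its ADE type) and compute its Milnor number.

Type E8, Milnor number mu = 8.

The Hessian of f at 0 has rank 0. Corank 2; j^3 = (u + 3*v)^3 is a perfect cube, so E-series; the 5-jet and mu = 8 give E_8.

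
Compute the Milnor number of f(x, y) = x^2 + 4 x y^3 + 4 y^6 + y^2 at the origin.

The Hessian of f at 0 has rank 2. Corank 0: nondegenerate Morse point, so A_1.

1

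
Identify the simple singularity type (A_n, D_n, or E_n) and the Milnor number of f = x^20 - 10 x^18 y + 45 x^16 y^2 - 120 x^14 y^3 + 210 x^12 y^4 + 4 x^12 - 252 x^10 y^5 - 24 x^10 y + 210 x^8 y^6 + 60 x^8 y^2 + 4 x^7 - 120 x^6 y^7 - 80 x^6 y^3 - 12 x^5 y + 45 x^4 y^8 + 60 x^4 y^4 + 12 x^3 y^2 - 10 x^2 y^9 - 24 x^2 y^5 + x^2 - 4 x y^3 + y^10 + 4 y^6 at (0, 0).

The Hessian of f at 0 has rank 1. Corank 1: A-series; mu = 9 gives A_9.

Type A_9, Milnor number mu = 9.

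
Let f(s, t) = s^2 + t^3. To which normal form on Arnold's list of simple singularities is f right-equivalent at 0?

The Hessian of f at 0 has rank 1. Corank 1: A-series; mu = 2 gives A_2.

A2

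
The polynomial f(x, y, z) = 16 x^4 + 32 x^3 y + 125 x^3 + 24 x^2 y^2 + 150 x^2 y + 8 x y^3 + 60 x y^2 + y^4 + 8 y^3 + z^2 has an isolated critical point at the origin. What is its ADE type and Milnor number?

The Hessian of f at 0 has rank 1. Corank 2; j^3 = (5*x + 2*y)^3 is a perfect cube, so E-series; the 4-jet and mu = 6 give E_6.

Type E_{6}, Milnor number mu = 6.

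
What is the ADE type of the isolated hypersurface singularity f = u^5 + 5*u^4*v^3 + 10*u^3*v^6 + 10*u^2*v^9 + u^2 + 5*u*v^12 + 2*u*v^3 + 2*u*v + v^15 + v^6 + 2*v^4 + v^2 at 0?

A_4

The Hessian of f at 0 is [[2, 2], [2, 2]] with rank 1, so corank 1. A Groebner basis of the Jacobian ideal J(f) in C{u,v} is {u + v^3 + v, u^2 - v^2, u*v + v^2}; counting standard monomials gives mu = 4. Corank 1: A-series; mu = 4 gives A_4.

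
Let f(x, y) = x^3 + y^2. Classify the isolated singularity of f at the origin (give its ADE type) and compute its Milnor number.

Type A2, Milnor number mu = 2.

The Hessian of f at 0 is [[0, 0], [0, 2]] with rank 1, so corank 1. A Groebner basis of the Jacobian ideal J(f) in C{x,y} is {x^2, y}; counting standard monomials gives mu = 2. Corank 1: A-series; mu = 2 gives A_2.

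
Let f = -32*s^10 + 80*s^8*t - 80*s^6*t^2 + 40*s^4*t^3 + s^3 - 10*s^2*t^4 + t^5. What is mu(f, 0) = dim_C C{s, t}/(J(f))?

8

The Hessian of f at 0 has rank 0. Corank 2; j^3 = s^3 is a perfect cube, so E-series; the 5-jet and mu = 8 give E_8.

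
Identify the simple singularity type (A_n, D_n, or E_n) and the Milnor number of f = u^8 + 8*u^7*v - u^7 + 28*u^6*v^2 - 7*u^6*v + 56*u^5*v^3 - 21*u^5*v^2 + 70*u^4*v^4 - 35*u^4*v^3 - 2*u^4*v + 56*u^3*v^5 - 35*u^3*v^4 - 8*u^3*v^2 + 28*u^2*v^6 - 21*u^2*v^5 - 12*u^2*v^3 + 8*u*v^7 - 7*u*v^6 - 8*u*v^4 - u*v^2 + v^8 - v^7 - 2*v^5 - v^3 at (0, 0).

The Hessian of f at 0 has rank 0. Corank 2; j^3 = -v^2*(u + v) has shape L^2 M (L != M), so D-series; mu = 9 gives D_9.

Type D_9, Milnor number mu = 9.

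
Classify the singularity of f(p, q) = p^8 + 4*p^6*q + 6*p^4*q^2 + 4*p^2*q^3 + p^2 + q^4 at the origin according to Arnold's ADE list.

The Hessian of f at 0 is [[2, 0], [0, 0]] with rank 1, so corank 1. A Groebner basis of the Jacobian ideal J(f) in C{p,q} is {q^3, p}; counting standard monomials gives mu = 3. Corank 1: A-series; mu = 3 gives A_3.

A_{3}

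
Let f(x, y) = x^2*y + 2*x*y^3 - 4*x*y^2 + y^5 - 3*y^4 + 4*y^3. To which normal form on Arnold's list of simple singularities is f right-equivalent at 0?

The Hessian of f at 0 has rank 0. Corank 2; j^3 = y*(x - 2*y)^2 has shape L^2 M (L != M), so D-series; mu = 5 gives D_5.

D_5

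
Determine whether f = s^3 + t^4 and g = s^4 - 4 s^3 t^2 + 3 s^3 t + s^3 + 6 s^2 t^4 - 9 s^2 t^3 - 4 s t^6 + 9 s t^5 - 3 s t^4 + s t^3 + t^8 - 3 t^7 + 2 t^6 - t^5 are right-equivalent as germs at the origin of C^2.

No.

The Hessian of f at 0 is [[0, 0], [0, 0]] with rank 0, so corank 2. A Groebner basis of the Jacobian ideal J(f) in C{s,t} is {t^3, s^2}; counting standard monomials gives mu = 6. Corank 2; j^3 = s^3 is a perfect cube, so E-series; the 4-jet and mu = 6 give E_6. The Hessian of g at 0 is [[0, 0], [0, 0]] with rank 0, so corank 2. A Groebner basis of the Jacobian ideal J(g) in C{s,t} is {-s^2/2 + t^4 - t^3/6, s^3, s^2*t + s^2/6 + t^3/18, -5*s^2/6 + s*t^2 - 5*t^3/18}; counting standard monomials gives mu = 7. Corank 2; j^3 = s^3 is a perfect cube, so E-series; the 4-jet and mu = 7 give E_7. f is E_6 but g is E_7, hence not right-equivalent.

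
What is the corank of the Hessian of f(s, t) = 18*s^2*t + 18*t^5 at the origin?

2

The Hessian at 0 is [[0, 0], [0, 0]] of rank 0; hence corank 2.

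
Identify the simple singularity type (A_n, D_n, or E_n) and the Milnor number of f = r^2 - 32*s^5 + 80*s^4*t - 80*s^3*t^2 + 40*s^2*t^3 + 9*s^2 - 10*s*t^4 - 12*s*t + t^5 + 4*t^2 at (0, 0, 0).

The Hessian of f at 0 is [[18, -12, 0], [-12, 8, 0], [0, 0, 2]] with rank 2, so corank 1. A Groebner basis of the Jacobian ideal J(f) in C{s,t,r} is {t^4, s - 2*t/3, r}; counting standard monomials gives mu = 4. Corank 1: A-series; mu = 4 gives A_4.

Type A_4, Milnor number mu = 4.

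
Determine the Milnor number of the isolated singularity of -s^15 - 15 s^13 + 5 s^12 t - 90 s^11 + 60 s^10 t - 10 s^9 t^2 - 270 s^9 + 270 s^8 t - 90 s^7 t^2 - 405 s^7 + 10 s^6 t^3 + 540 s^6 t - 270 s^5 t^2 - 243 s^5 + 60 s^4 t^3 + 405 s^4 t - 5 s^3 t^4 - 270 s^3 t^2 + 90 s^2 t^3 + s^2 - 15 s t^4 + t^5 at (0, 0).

The Hessian of f at 0 is [[2, 0], [0, 0]] with rank 1, so corank 1. A Groebner basis of the Jacobian ideal J(f) in C{s,t} is {t^4, s}; counting standard monomials gives mu = 4. Corank 1: A-series; mu = 4 gives A_4.

4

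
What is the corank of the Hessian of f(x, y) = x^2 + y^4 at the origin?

The Hessian at 0 is [[2, 0], [0, 0]] of rank 1; hence corank 1.

1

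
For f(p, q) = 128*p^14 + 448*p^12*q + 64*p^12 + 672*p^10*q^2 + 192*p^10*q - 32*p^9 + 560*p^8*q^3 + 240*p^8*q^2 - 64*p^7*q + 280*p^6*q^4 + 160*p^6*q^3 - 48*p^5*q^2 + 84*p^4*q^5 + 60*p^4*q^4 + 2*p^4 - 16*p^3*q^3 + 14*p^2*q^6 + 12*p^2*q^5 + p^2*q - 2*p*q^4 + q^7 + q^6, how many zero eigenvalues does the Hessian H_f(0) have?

Hessian at 0 has rank 0.

2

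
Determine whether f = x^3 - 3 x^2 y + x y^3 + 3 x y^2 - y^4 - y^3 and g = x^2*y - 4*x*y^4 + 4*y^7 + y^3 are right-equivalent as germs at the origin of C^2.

No.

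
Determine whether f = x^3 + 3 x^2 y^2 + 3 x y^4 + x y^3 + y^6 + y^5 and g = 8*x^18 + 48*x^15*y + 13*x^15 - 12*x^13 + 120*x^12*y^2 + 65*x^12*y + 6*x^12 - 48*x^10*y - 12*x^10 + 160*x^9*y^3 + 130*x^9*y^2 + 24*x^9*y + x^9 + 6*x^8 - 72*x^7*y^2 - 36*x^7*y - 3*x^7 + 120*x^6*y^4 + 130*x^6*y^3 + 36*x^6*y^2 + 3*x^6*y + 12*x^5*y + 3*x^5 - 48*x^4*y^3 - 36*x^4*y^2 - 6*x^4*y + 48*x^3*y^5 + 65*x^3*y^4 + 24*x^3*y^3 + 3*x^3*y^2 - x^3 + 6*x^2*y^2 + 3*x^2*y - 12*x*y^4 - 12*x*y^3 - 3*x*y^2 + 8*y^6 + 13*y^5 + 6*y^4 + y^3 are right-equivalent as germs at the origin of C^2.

No.

The Hessian of f at 0 has rank 0. Corank 2; j^3 = x^3 is a perfect cube, so E-series; the 4-jet and mu = 7 give E_7. The Hessian of g at 0 has rank 0. Corank 2; j^3 = -(x - y)^3 is a perfect cube, so E-series; the 5-jet and mu = 8 give E_8. f is E_7 but g is E_8, hence not right-equivalent.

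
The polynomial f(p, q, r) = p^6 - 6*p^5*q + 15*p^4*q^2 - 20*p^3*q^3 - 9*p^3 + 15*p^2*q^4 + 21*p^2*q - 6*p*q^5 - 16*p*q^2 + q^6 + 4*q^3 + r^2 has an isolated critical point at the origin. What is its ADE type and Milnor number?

Type D_7, Milnor number mu = 7.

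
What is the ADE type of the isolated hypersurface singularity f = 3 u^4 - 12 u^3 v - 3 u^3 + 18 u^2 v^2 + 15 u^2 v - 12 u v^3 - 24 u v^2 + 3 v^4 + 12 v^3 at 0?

The Hessian of f at 0 has rank 0. Corank 2; j^3 = -3*(u - 2*v)^2*(u - v) has shape L^2 M (L != M), so D-series; mu = 5 gives D_5.

D5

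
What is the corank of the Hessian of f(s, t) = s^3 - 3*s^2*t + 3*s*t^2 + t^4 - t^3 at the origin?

2

The Hessian at 0 is [[0, 0], [0, 0]] of rank 0; hence corank 2.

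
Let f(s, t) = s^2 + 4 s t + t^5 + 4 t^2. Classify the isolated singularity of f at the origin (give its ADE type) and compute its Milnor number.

Type A_4, Milnor number mu = 4.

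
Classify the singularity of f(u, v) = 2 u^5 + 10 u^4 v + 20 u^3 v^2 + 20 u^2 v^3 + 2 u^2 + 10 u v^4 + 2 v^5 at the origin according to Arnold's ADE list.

The Hessian of f at 0 has rank 1. Corank 1: A-series; mu = 4 gives A_4.

A_{4}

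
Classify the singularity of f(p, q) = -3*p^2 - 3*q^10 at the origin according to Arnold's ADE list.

A9

The Hessian of f at 0 has rank 1. Corank 1: A-series; mu = 9 gives A_9.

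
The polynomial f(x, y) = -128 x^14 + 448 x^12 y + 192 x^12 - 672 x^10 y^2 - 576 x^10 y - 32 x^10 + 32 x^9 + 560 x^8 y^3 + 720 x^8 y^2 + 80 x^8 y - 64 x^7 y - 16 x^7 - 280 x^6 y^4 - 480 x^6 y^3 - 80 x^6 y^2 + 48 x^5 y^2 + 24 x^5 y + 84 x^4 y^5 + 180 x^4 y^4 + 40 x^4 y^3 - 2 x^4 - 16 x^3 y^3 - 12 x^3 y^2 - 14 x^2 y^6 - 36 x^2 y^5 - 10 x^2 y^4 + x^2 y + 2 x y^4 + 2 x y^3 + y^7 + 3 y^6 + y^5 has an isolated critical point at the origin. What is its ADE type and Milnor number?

The Hessian of f at 0 has rank 0. Corank 2; j^3 = x^2*y has shape L^2 M (L != M), so D-series; mu = 7 gives D_7.

Type D_{7}, Milnor number mu = 7.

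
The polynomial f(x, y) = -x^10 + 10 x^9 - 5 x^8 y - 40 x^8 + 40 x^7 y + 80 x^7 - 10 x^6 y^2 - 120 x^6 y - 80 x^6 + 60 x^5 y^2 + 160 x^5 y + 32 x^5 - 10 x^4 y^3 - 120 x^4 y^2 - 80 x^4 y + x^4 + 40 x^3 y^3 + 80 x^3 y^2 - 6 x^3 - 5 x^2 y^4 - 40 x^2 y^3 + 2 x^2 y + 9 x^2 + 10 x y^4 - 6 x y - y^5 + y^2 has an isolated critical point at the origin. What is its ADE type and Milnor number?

Type A4, Milnor number mu = 4.

The Hessian of f at 0 has rank 1. Corank 1: A-series; mu = 4 gives A_4.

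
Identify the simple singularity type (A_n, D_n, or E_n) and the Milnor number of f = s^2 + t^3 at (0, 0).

The Hessian of f at 0 has rank 1. Corank 1: A-series; mu = 2 gives A_2.

Type A_{2}, Milnor number mu = 2.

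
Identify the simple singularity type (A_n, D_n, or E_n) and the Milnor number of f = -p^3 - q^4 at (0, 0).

The Hessian of f at 0 has rank 0. Corank 2; j^3 = -p^3 is a perfect cube, so E-series; the 4-jet and mu = 6 give E_6.

Type E_6, Milnor number mu = 6.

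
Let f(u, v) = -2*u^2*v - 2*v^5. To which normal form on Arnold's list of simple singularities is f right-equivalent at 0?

D_6

The Hessian of f at 0 has rank 0. Corank 2; j^3 = -2*u^2*v has shape L^2 M (L != M), so D-series; mu = 6 gives D_6.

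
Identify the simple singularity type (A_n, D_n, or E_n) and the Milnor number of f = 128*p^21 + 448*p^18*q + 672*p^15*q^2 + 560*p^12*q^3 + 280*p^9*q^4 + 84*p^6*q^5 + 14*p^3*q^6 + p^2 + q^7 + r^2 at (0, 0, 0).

Type A6, Milnor number mu = 6.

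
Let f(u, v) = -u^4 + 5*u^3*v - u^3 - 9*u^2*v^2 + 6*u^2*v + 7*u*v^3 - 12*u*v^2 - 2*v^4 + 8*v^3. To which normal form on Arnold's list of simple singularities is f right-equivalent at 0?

The Hessian of f at 0 has rank 0. Corank 2; j^3 = -(u - 2*v)^3 is a perfect cube, so E-series; the 4-jet and mu = 7 give E_7.

E_7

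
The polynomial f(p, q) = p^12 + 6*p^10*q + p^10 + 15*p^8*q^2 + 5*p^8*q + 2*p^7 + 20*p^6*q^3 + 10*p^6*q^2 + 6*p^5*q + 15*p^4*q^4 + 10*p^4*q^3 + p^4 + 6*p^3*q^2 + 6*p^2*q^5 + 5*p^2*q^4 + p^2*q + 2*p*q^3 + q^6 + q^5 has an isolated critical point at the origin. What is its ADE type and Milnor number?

Type D_7, Milnor number mu = 7.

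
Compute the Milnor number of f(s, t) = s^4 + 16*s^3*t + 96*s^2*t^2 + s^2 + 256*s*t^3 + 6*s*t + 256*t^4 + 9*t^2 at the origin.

3

The Hessian of f at 0 has rank 1. Corank 1: A-series; mu = 3 gives A_3.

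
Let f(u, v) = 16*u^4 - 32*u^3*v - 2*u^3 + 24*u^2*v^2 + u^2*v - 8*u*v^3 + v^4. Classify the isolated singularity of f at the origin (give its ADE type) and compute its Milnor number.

Type D5, Milnor number mu = 5.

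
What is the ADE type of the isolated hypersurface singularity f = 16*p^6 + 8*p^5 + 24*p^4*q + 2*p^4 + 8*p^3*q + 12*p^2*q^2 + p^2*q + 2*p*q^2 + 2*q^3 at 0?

The Hessian of f at 0 is [[0, 0], [0, 0]] with rank 0, so corank 2. A Groebner basis of the Jacobian ideal J(f) in C{p,q} is {q^3, p^2 + 2*q^2, p*q + q^2}; counting standard monomials gives mu = 4. Corank 2; j^3 = q*(p^2 + 2*p*q + 2*q^2) splits into three distinct lines over C (the quadratic factor has nonzero discriminant), so D_4.

D4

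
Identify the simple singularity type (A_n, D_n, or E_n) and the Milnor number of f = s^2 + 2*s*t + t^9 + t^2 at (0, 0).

Type A_8, Milnor number mu = 8.

The Hessian of f at 0 has rank 1. Corank 1: A-series; mu = 8 gives A_8.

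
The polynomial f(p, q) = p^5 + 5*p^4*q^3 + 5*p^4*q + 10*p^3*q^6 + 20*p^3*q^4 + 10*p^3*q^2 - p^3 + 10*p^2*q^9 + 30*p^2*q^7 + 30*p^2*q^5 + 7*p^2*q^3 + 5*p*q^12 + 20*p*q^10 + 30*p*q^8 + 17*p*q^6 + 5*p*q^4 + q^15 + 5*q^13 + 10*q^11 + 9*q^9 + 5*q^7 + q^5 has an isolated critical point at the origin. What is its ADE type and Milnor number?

Type E_{8}, Milnor number mu = 8.

The Hessian of f at 0 has rank 0. Corank 2; j^3 = -p^3 is a perfect cube, so E-series; the 5-jet and mu = 8 give E_8.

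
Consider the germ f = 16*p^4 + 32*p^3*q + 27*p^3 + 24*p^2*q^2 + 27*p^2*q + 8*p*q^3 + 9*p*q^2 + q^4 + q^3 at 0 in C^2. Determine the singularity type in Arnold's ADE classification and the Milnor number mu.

Type E_6, Milnor number mu = 6.

The Hessian of f at 0 is [[0, 0], [0, 0]] with rank 0, so corank 2. A Groebner basis of the Jacobian ideal J(f) in C{p,q} is {q^4, p*q^2 + 7*q^3/18, p^2 + 2*p*q/3 + q^2/9}; counting standard monomials gives mu = 6. Corank 2; j^3 = (3*p + q)^3 is a perfect cube, so E-series; the 4-jet and mu = 6 give E_6.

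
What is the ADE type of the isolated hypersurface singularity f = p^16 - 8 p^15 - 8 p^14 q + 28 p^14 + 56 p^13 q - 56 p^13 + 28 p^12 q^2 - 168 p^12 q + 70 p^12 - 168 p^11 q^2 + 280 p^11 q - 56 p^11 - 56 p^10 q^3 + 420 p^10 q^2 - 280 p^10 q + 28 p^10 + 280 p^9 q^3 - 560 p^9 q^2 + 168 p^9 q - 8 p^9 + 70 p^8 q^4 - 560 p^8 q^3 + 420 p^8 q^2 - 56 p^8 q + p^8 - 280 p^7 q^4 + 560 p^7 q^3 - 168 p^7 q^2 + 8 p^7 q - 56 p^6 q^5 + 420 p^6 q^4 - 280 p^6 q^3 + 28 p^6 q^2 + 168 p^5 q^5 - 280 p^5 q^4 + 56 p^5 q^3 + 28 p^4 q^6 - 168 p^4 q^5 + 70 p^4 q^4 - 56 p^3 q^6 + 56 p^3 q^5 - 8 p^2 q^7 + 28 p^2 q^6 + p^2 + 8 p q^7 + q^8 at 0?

The Hessian of f at 0 is [[2, 0], [0, 0]] with rank 1, so corank 1. A Groebner basis of the Jacobian ideal J(f) in C{p,q} is {q^7, p}; counting standard monomials gives mu = 7. Corank 1: A-series; mu = 7 gives A_7.

A7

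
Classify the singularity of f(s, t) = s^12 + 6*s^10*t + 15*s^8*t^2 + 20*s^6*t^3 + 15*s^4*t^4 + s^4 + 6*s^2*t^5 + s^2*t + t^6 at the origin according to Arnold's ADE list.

D_{7}

The Hessian of f at 0 is [[0, 0], [0, 0]] with rank 0, so corank 2. A Groebner basis of the Jacobian ideal J(f) in C{s,t} is {s^2/6 + t^5, s^3, s*t}; counting standard monomials gives mu = 7. Corank 2; j^3 = s^2*t has shape L^2 M (L != M), so D-series; mu = 7 gives D_7.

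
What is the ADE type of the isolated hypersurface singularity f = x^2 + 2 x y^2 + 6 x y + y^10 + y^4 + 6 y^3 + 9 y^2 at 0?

A_{9}

The Hessian of f at 0 has rank 1. Corank 1: A-series; mu = 9 gives A_9.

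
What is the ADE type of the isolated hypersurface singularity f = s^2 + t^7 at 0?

A_{6}

The Hessian of f at 0 has rank 1. Corank 1: A-series; mu = 6 gives A_6.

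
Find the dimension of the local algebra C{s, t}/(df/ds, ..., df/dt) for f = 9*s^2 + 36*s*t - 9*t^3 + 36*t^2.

2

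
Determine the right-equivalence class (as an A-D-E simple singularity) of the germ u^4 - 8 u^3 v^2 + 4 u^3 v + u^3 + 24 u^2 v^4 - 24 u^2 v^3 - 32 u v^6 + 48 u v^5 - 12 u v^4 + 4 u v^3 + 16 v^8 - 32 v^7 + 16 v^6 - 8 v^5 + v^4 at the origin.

E_6

The Hessian of f at 0 has rank 0. Corank 2; j^3 = u^3 is a perfect cube, so E-series; the 4-jet and mu = 6 give E_6.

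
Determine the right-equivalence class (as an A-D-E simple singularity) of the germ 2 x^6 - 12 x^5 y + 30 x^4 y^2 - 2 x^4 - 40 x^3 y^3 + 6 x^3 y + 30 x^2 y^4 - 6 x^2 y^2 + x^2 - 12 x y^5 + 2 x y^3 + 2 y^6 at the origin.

The Hessian of f at 0 has rank 1. Corank 1: A-series; mu = 5 gives A_5.

A_{5}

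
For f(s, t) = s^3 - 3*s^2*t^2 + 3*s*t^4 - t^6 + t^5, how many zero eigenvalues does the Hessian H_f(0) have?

2

The Hessian at 0 is [[0, 0], [0, 0]] of rank 0; hence corank 2.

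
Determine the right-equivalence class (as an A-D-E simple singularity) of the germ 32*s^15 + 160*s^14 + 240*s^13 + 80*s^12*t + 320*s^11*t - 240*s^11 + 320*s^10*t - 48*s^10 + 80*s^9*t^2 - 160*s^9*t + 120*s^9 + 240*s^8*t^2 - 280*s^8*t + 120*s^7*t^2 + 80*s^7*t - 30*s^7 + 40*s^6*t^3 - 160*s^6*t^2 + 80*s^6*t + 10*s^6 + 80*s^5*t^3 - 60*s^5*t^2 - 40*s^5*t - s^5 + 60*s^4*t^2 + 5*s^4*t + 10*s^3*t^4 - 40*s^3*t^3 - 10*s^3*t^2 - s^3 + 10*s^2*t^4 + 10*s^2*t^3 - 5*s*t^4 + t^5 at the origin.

E_{8}

The Hessian of f at 0 has rank 0. Corank 2; j^3 = -s^3 is a perfect cube, so E-series; the 5-jet and mu = 8 give E_8.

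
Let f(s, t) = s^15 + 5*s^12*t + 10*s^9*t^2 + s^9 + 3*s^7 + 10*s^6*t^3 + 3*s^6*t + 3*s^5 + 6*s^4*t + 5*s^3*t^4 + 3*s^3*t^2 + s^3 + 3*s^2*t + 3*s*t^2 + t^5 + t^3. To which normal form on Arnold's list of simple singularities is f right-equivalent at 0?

E_{8}

The Hessian of f at 0 is [[0, 0], [0, 0]] with rank 0, so corank 2. A Groebner basis of the Jacobian ideal J(f) in C{s,t} is {-s^2/2 + s*t^3 - s*t - t^2/2, t^4, s^3 - 3*s*t^2 - 2*t^3, s^2*t + 2*s*t^2 + t^3}; counting standard monomials gives mu = 8. Corank 2; j^3 = (s + t)^3 is a perfect cube, so E-series; the 5-jet and mu = 8 give E_8.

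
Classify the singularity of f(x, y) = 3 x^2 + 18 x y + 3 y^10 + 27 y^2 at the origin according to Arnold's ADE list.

A_{9}

The Hessian of f at 0 has rank 1. Corank 1: A-series; mu = 9 gives A_9.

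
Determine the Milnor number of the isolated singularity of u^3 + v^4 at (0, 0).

6

The Hessian of f at 0 has rank 0. Corank 2; j^3 = u^3 is a perfect cube, so E-series; the 4-jet and mu = 6 give E_6.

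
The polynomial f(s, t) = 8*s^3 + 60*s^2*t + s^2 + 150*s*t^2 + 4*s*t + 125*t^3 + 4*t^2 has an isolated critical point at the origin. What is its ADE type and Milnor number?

Type A_2, Milnor number mu = 2.

The Hessian of f at 0 is [[2, 4], [4, 8]] with rank 1, so corank 1. A Groebner basis of the Jacobian ideal J(f) in C{s,t} is {t^2, s + 2*t}; counting standard monomials gives mu = 2. Corank 1: A-series; mu = 2 gives A_2.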